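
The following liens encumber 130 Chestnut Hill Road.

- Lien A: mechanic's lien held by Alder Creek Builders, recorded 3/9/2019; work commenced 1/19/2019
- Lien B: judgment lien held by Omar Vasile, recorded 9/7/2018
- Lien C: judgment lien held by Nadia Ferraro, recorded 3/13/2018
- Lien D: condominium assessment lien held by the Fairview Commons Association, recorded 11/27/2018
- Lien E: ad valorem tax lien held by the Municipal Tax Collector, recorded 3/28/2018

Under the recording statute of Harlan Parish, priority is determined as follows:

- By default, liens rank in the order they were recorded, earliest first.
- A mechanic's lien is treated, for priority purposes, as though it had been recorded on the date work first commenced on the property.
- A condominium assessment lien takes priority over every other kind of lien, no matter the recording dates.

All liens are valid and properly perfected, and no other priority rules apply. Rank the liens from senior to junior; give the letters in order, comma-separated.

Effective dates: A is treated as recorded 1/19/2019, the work-commencement date.
D is a condominium assessment lien, so it outranks all other liens regardless of date.
Remaining liens by effective date: C (3/13/2018), E (3/28/2018), B (9/7/2018), A (1/19/2019).

D, C, E, B, A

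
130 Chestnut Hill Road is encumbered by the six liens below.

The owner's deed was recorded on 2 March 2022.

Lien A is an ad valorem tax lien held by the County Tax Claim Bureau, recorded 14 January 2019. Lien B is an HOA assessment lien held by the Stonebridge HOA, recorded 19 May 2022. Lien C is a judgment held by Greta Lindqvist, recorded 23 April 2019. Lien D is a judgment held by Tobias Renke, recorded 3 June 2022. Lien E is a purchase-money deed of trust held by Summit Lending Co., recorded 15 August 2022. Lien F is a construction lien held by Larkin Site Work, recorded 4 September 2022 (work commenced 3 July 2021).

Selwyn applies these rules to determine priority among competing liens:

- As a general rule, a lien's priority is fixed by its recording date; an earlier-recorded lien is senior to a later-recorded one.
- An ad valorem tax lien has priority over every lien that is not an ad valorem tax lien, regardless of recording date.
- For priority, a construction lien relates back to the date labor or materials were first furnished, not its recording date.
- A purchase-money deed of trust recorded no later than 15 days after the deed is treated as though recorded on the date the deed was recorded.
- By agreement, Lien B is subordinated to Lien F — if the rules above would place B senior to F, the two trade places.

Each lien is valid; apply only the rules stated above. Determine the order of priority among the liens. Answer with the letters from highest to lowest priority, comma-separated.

First, effective dates: E was recorded 166 days after the deed, outside the 15-day window, so it keeps its recording date; F's effective date is 3 July 2021, when work began.
As an ad valorem tax lien, A is senior to every other lien.
Remaining liens by effective date: C (23 April 2019), F (3 July 2021), B (19 May 2022), D (3 June 2022), E (15 August 2022).
Since B is not senior to F, the subordination leaves the order unchanged.

A, C, F, B, D, E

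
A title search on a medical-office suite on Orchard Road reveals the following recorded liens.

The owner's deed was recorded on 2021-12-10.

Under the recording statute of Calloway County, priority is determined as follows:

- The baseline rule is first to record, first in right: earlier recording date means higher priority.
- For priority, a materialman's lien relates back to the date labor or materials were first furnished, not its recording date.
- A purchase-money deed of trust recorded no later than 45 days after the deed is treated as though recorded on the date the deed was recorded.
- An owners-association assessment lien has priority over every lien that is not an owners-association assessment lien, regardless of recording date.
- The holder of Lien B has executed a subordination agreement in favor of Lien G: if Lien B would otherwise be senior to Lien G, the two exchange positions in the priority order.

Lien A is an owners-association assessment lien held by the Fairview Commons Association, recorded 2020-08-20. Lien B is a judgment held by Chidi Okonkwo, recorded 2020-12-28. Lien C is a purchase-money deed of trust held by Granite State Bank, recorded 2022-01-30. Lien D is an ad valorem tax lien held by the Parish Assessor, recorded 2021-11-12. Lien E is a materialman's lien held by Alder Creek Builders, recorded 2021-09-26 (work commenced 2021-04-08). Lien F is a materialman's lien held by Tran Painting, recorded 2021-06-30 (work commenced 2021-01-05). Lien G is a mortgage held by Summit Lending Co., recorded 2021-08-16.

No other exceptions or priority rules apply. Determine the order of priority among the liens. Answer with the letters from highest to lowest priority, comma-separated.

Adjusting effective dates: C was recorded 51 days after the deed, outside the 45-day window, so it keeps its recording date; E's effective date is 2021-04-08, when work began; F is treated as recorded 2021-01-05, the work-commencement date.
As an owners-association assessment lien, A is senior to every other lien.
The other liens, earliest effective date first: B (2020-12-28), F (2021-01-05), E (2021-04-08), G (2021-08-16), D (2021-11-12), C (2022-01-30).
Because B would otherwise rank above G, the subordination swaps them.

A, G, F, E, B, D, C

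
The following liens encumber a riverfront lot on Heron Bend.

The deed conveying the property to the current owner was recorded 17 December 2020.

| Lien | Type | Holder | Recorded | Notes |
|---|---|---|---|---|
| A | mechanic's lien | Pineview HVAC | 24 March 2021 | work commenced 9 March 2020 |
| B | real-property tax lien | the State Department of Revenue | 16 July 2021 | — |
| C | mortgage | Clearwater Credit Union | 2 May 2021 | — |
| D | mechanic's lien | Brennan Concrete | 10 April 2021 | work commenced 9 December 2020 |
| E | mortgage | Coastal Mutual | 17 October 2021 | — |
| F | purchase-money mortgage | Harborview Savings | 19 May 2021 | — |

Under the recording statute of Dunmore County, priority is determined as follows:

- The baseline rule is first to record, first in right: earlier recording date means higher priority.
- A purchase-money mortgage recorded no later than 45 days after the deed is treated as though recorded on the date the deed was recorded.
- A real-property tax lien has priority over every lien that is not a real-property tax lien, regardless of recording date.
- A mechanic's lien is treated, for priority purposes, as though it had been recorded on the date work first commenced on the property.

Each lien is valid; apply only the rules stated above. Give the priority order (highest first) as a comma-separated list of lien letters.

B, A, D, C, F, E

Effective dates: A is treated as recorded 9 March 2020, the work-commencement date; D is treated as recorded 9 December 2020, the work-commencement date; F was recorded 153 days after the deed, outside the 45-day window, so it keeps its recording date.
B is a real-property tax lien and takes priority over every other lien.
Ordering the rest by effective date: A (9 March 2020), D (9 December 2020), C (2 May 2021), F (19 May 2021), E (17 October 2021).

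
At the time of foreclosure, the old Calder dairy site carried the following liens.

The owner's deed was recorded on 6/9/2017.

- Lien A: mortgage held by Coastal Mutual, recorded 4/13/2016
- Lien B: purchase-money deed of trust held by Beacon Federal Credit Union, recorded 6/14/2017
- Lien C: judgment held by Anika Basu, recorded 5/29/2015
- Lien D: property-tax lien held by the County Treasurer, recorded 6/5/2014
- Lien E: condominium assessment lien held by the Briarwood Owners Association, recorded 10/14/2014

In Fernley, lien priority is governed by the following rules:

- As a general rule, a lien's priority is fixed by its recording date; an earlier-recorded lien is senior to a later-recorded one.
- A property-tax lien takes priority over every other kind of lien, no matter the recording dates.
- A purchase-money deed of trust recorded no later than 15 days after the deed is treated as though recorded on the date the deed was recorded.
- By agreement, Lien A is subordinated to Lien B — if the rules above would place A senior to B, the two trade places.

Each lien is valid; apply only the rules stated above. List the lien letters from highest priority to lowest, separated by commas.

D, E, C, B, A

First, effective dates: B's effective date is the deed date, 6/9/2017.
D is a property-tax lien and takes priority over every other lien.
Ordering the rest by effective date: E (10/14/2014), C (5/29/2015), A (4/13/2016), B (6/9/2017).
Because A would otherwise rank above B, the subordination swaps them.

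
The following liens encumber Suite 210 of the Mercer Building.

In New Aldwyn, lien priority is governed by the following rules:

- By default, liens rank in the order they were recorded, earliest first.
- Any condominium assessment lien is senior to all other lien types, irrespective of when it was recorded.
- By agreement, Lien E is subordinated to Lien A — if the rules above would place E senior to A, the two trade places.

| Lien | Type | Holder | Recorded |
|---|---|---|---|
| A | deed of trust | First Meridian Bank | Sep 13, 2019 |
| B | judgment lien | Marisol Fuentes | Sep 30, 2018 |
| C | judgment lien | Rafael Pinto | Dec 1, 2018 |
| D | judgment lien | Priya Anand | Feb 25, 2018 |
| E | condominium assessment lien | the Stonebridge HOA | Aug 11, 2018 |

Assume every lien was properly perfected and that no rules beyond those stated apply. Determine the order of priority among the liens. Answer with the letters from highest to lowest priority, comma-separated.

E, as a condominium assessment lien, has superpriority and ranks first.
The other liens, earliest effective date first: D (Feb 25, 2018), B (Sep 30, 2018), C (Dec 1, 2018), A (Sep 13, 2019).
Because E would otherwise rank above A, the subordination swaps them.

A, D, B, C, E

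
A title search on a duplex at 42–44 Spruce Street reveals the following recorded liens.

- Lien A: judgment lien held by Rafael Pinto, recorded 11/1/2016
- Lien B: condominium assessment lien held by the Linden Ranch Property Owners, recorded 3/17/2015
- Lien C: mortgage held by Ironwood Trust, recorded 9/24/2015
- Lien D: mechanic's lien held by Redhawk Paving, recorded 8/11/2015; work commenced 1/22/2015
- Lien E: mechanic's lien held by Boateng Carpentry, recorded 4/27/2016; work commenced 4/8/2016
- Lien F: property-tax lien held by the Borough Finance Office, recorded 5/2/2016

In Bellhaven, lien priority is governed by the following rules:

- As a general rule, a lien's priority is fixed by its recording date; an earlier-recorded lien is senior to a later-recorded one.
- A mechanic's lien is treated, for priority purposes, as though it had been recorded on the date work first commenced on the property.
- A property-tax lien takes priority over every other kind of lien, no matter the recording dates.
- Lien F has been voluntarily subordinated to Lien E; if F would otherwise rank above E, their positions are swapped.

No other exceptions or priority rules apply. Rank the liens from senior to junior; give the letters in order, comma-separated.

E, D, B, C, F, A

Effective dates after the stated exceptions: D relates back to 1/22/2015 (work commenced); E relates back to 4/8/2016 (work commenced).
F, as a property-tax lien, has superpriority and ranks first.
The other liens, earliest effective date first: D (1/22/2015), B (3/17/2015), C (9/24/2015), E (4/8/2016), A (11/1/2016).
The subordination applies — F was senior to E — so F and E swap.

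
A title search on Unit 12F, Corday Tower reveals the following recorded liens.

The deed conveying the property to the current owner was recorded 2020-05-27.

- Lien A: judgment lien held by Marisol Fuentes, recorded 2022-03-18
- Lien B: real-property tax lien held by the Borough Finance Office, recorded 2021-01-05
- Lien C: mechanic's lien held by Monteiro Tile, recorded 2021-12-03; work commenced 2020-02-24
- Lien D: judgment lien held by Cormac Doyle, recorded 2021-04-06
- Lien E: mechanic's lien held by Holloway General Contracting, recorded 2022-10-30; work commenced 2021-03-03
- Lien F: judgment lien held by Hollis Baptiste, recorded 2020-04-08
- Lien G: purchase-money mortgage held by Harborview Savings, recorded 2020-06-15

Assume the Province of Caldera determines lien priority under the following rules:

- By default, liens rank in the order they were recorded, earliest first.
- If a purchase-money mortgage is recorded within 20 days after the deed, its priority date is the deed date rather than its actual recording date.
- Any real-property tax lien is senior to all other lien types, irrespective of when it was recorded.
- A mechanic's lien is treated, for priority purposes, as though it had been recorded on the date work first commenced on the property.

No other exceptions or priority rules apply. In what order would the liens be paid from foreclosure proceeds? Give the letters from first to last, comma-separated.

B, C, F, G, E, D, A

Effective dates: C relates back to 2020-02-24 (work commenced); E is treated as recorded 2021-03-03, the work-commencement date; G's effective date is the deed date, 2020-05-27.
B is a real-property tax lien, so it outranks all other liens regardless of date.
Ordering the rest by effective date: C (2020-02-24), F (2020-04-08), G (2020-05-27), E (2021-03-03), D (2021-04-06), A (2022-03-18).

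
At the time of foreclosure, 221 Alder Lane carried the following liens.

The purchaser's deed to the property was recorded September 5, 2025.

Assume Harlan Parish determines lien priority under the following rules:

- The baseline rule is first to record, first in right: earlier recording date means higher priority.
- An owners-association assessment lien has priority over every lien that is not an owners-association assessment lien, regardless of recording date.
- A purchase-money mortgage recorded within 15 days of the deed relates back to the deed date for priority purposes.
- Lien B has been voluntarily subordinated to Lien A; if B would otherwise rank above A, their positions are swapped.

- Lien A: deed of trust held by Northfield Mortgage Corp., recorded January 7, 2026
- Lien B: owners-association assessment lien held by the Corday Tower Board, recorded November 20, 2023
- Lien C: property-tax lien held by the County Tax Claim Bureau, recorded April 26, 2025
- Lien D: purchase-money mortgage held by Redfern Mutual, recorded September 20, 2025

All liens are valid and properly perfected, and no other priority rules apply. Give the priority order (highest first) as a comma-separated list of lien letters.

A, C, D, B

Effective dates after the stated exceptions: D relates back to the deed date September 5, 2025.
B is an owners-association assessment lien, so it outranks all other liens regardless of date.
Ordering the rest by effective date: C (April 26, 2025), D (September 5, 2025), A (January 7, 2026).
Because B would otherwise rank above A, the subordination swaps them.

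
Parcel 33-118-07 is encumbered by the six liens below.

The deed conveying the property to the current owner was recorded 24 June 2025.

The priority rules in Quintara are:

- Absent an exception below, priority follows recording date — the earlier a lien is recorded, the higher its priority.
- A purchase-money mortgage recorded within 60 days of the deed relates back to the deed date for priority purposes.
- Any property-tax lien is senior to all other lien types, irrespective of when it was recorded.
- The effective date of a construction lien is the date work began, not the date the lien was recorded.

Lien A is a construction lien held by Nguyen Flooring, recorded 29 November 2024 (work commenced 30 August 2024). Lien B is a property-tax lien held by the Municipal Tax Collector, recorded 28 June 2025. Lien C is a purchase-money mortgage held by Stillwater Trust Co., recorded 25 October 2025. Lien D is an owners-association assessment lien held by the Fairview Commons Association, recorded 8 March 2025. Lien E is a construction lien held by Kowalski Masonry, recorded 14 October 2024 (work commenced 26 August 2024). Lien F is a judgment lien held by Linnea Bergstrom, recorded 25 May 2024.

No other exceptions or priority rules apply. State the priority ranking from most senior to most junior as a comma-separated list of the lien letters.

B, F, E, A, D, C

First, effective dates: A is treated as recorded 30 August 2024, the work-commencement date; C was recorded 123 days after the deed, outside the 60-day window, so it keeps its recording date; E's effective date is 26 August 2024, when work began.
As a property-tax lien, B is senior to every other lien.
Remaining liens by effective date: F (25 May 2024), E (26 August 2024), A (30 August 2024), D (8 March 2025), C (25 October 2025).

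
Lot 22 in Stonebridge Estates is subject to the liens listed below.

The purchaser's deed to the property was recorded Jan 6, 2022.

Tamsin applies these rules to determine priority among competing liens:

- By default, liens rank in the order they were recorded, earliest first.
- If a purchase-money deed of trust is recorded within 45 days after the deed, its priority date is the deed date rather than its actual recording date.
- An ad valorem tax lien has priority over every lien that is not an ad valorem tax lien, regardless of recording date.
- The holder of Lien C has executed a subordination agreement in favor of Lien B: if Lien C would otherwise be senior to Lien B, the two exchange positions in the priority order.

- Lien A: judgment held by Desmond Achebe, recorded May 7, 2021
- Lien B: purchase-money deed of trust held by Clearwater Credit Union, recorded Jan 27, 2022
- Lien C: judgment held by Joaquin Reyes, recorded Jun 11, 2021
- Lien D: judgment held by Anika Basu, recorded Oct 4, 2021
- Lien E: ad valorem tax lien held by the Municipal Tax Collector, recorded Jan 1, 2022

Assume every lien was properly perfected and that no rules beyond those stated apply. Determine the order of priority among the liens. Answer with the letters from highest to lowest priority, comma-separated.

E, A, B, D, C

Adjusting effective dates: B was recorded within the 45-day window, so its effective date is the deed date Jan 6, 2022.
E, as an ad valorem tax lien, has superpriority and ranks first.
Ordering the rest by effective date: A (May 7, 2021), C (Jun 11, 2021), D (Oct 4, 2021), B (Jan 6, 2022).
C would otherwise be senior to B, so under the subordination agreement C and B exchange positions.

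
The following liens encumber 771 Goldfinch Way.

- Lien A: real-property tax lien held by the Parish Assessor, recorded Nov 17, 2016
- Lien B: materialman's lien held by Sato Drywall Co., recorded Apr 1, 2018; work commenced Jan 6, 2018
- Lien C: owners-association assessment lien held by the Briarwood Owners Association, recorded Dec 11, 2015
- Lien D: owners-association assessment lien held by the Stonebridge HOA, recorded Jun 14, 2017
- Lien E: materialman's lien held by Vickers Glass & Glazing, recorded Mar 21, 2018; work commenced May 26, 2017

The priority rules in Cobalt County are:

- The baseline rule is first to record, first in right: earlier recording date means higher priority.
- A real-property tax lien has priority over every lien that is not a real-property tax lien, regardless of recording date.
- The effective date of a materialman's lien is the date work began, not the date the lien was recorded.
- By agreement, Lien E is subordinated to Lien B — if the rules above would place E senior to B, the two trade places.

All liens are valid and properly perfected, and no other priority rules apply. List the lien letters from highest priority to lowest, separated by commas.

Effective dates after the stated exceptions: B's effective date is Jan 6, 2018, when work began; E relates back to May 26, 2017 (work commenced).
A, as a real-property tax lien, has superpriority and ranks first.
The other liens, earliest effective date first: C (Dec 11, 2015), E (May 26, 2017), D (Jun 14, 2017), B (Jan 6, 2018).
The subordination applies — E was senior to B — so E and B swap.

A, C, B, D, E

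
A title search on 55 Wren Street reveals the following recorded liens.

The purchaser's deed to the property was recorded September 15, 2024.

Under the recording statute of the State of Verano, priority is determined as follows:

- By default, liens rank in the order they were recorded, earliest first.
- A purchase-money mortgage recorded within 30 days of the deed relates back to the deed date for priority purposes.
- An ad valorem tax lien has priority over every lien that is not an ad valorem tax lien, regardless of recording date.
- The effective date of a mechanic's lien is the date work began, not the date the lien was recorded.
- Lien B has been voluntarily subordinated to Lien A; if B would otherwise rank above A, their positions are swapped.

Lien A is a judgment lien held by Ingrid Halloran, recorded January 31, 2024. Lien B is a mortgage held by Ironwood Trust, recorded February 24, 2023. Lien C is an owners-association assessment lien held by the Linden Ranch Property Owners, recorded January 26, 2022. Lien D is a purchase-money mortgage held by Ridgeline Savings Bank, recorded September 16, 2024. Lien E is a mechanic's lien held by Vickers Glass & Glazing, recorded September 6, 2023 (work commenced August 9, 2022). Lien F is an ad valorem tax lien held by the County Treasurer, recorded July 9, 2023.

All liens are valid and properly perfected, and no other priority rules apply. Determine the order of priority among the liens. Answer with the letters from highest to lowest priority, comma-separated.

Effective dates after the stated exceptions: D relates back to the deed date September 15, 2024; E relates back to August 9, 2022 (work commenced).
F, as an ad valorem tax lien, has superpriority and ranks first.
Among the remaining liens, by effective date: C (January 26, 2022), E (August 9, 2022), B (February 24, 2023), A (January 31, 2024), D (September 15, 2024).
Because B would otherwise rank above A, the subordination swaps them.

F, C, E, A, B, D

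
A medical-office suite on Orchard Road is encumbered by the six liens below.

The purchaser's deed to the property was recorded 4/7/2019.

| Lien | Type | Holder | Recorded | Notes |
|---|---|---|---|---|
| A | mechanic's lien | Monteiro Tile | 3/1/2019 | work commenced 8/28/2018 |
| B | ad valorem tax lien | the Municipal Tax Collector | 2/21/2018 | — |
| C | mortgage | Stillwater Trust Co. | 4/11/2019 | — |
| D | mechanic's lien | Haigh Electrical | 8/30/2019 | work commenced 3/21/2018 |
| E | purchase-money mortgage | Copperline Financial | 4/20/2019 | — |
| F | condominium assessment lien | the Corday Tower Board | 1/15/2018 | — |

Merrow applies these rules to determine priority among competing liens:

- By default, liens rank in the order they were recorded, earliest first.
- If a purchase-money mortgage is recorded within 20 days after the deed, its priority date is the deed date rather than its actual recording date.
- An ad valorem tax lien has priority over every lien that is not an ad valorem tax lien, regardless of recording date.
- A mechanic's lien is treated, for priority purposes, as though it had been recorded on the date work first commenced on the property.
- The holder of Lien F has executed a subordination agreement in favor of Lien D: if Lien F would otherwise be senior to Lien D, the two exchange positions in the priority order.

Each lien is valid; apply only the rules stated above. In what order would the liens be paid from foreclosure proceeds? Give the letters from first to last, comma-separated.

B, D, F, A, E, C

Effective dates after the stated exceptions: A's effective date is 8/28/2018, when work began; D is treated as recorded 3/21/2018, the work-commencement date; E's effective date is the deed date, 4/7/2019.
B is an ad valorem tax lien and takes priority over every other lien.
Ordering the rest by effective date: F (1/15/2018), D (3/21/2018), A (8/28/2018), E (4/7/2019), C (4/11/2019).
F is senior to D before the subordination, so the two trade places.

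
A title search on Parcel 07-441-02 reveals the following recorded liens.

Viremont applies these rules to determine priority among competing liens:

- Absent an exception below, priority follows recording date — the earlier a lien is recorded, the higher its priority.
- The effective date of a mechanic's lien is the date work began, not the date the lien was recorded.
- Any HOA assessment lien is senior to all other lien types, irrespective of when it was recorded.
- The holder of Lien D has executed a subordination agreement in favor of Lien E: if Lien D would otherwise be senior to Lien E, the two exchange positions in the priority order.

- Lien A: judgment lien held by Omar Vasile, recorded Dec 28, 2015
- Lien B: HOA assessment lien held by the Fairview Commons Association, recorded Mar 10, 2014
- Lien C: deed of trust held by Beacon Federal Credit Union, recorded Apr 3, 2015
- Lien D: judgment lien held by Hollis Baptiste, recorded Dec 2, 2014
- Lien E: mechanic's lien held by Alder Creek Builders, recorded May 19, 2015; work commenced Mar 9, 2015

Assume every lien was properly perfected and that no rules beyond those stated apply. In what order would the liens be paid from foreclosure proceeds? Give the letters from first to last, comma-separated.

First, effective dates: E relates back to Mar 9, 2015 (work commenced).
B is an HOA assessment lien and takes priority over every other lien.
Remaining liens by effective date: D (Dec 2, 2014), E (Mar 9, 2015), C (Apr 3, 2015), A (Dec 28, 2015).
Because D would otherwise rank above E, the subordination swaps them.

B, E, D, C, A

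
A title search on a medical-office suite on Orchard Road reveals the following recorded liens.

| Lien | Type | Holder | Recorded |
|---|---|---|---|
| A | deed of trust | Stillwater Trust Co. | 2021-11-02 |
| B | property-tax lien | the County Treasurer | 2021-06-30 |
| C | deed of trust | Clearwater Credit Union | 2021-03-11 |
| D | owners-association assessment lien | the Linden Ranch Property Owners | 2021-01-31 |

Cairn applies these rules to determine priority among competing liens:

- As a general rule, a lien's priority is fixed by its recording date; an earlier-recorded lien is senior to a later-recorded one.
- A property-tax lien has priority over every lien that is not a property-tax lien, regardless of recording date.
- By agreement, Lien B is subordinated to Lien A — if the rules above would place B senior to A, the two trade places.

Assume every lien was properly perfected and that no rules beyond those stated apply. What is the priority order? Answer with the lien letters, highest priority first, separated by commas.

A, D, C, B

As a property-tax lien, B is senior to every other lien.
Remaining liens by effective date: D (2021-01-31), C (2021-03-11), A (2021-11-02).
Because B would otherwise rank above A, the subordination swaps them.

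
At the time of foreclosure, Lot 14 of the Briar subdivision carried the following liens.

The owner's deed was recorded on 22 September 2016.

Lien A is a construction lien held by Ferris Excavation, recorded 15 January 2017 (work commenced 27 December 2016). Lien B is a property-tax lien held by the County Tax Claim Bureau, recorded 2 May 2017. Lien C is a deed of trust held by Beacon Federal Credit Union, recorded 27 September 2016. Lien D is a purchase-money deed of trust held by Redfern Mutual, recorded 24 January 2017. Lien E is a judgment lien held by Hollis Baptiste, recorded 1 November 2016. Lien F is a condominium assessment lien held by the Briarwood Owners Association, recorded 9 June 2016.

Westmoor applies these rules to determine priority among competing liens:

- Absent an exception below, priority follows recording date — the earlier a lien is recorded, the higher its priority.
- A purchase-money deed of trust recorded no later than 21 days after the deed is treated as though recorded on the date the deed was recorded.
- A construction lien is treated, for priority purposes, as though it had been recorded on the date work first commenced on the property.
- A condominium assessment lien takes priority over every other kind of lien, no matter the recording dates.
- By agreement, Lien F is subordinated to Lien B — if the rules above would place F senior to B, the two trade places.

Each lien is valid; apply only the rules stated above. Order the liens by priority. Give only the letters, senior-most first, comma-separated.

B, C, E, A, D, F

Effective dates: A's effective date is 27 December 2016, when work began; D missed the 21-day window (124 days after the deed), so its recording date stands.
F is a condominium assessment lien, so it outranks all other liens regardless of date.
The other liens, earliest effective date first: C (27 September 2016), E (1 November 2016), A (27 December 2016), D (24 January 2017), B (2 May 2017).
F is senior to B before the subordination, so the two trade places.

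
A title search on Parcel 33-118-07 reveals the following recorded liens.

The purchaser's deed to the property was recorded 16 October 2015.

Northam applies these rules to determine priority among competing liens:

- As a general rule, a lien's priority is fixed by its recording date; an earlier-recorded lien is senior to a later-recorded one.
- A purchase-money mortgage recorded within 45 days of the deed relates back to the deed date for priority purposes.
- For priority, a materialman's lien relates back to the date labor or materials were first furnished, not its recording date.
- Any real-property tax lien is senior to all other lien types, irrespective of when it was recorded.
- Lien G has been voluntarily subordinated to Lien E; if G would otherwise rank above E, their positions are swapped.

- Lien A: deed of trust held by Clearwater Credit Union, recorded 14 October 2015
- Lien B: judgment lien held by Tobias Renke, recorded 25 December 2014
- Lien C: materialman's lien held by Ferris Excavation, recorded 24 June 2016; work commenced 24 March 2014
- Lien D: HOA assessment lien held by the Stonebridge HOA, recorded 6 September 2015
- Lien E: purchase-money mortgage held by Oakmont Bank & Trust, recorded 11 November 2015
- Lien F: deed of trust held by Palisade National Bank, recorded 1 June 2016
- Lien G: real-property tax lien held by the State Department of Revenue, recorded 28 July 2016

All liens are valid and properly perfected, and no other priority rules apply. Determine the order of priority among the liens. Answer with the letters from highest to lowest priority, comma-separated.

E, C, B, D, A, G, F

Effective dates: C relates back to 24 March 2014 (work commenced); E's effective date is the deed date, 16 October 2015.
As a real-property tax lien, G is senior to every other lien.
The other liens, earliest effective date first: C (24 March 2014), B (25 December 2014), D (6 September 2015), A (14 October 2015), E (16 October 2015), F (1 June 2016).
The subordination applies — G was senior to E — so G and E swap.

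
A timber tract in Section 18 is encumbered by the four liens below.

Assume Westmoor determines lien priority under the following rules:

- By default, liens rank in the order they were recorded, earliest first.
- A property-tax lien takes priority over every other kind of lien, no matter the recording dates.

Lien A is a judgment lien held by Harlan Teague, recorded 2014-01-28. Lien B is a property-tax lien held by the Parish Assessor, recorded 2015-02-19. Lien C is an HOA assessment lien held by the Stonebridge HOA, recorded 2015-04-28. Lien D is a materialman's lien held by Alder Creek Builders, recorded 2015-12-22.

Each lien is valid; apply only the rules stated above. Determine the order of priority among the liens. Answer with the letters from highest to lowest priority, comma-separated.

B is a property-tax lien, so it outranks all other liens regardless of date.
Ordering the rest by effective date: A (2014-01-28), C (2015-04-28), D (2015-12-22).

B, A, C, D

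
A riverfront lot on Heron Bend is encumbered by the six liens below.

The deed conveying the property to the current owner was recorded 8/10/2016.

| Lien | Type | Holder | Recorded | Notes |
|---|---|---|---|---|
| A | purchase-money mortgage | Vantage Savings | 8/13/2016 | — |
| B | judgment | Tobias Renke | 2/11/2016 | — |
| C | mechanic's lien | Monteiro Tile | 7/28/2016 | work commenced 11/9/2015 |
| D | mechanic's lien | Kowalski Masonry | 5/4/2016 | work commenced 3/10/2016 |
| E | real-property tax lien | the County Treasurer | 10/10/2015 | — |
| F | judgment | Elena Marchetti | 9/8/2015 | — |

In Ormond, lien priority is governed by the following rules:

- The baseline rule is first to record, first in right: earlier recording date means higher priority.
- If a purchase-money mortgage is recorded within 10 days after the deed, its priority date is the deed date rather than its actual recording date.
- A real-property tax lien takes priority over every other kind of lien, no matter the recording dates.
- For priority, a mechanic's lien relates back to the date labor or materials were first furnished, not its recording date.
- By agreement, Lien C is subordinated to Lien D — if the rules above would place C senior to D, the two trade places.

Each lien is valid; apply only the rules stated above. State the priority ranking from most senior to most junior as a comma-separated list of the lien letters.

E, F, D, B, C, A

Effective dates after the stated exceptions: A's effective date is the deed date, 8/10/2016; C relates back to 11/9/2015 (work commenced); D relates back to 3/10/2016 (work commenced).
E is a real-property tax lien, so it outranks all other liens regardless of date.
The other liens, earliest effective date first: F (9/8/2015), C (11/9/2015), B (2/11/2016), D (3/10/2016), A (8/10/2016).
Because C would otherwise rank above D, the subordination swaps them.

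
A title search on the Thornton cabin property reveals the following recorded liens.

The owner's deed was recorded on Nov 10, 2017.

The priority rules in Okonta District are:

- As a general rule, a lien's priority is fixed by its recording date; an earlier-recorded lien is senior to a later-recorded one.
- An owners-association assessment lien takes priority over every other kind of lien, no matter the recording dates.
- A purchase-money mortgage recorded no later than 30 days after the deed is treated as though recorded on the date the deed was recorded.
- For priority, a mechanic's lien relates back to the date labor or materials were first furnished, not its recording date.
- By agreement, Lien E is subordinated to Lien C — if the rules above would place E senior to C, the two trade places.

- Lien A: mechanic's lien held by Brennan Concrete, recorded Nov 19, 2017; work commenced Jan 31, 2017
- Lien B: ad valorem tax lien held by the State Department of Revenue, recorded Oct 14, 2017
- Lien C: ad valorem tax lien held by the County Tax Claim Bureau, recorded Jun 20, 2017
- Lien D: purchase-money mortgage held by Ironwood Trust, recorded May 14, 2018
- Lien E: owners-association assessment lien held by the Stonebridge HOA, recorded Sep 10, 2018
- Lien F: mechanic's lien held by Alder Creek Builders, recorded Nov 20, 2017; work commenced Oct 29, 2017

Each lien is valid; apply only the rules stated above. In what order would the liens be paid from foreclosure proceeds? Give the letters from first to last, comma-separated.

C, A, E, B, F, D

Adjusting effective dates: A relates back to Jan 31, 2017 (work commenced); D was recorded 185 days after the deed, outside the 30-day window, so it keeps its recording date; F relates back to Oct 29, 2017 (work commenced).
E is an owners-association assessment lien, so it outranks all other liens regardless of date.
Ordering the rest by effective date: A (Jan 31, 2017), C (Jun 20, 2017), B (Oct 14, 2017), F (Oct 29, 2017), D (May 14, 2018).
Because E would otherwise rank above C, the subordination swaps them.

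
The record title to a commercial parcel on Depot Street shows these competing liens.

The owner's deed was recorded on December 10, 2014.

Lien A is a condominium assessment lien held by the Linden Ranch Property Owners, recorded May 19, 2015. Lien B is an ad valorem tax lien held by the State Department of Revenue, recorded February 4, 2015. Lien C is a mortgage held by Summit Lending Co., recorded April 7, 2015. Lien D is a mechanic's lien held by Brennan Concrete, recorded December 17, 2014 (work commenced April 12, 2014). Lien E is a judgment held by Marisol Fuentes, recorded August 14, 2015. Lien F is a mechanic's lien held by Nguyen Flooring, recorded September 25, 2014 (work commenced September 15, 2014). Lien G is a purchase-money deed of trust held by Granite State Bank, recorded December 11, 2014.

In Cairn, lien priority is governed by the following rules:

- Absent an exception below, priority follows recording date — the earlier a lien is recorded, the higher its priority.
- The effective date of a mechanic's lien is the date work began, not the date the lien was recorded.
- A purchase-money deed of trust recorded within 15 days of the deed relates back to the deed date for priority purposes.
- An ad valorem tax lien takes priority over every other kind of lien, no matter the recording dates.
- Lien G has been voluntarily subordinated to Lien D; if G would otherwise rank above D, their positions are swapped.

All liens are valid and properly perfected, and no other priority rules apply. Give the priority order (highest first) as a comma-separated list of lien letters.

B, D, F, G, C, A, E

Effective dates: D relates back to April 12, 2014 (work commenced); F is treated as recorded September 15, 2014, the work-commencement date; G relates back to the deed date December 10, 2014.
B is an ad valorem tax lien and takes priority over every other lien.
Remaining liens by effective date: D (April 12, 2014), F (September 15, 2014), G (December 10, 2014), C (April 7, 2015), A (May 19, 2015), E (August 14, 2015).
Since G is not senior to D, the subordination leaves the order unchanged.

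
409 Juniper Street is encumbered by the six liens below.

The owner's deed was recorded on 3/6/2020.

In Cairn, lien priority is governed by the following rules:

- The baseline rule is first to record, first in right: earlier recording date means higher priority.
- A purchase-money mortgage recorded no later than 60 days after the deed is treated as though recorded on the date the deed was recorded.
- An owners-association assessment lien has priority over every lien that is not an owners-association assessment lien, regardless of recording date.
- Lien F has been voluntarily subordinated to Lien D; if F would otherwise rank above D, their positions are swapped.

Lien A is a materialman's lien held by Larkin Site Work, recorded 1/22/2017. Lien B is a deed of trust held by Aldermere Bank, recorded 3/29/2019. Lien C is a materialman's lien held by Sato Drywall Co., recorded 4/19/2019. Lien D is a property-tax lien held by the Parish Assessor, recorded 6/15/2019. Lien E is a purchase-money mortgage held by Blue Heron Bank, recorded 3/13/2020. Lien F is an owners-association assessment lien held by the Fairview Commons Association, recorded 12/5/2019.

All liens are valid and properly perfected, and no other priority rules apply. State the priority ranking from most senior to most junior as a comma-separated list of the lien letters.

Effective dates after the stated exceptions: E's effective date is the deed date, 3/6/2020.
F, as an owners-association assessment lien, has superpriority and ranks first.
Remaining liens by effective date: A (1/22/2017), B (3/29/2019), C (4/19/2019), D (6/15/2019), E (3/6/2020).
F is senior to D before the subordination, so the two trade places.

D, A, B, C, F, E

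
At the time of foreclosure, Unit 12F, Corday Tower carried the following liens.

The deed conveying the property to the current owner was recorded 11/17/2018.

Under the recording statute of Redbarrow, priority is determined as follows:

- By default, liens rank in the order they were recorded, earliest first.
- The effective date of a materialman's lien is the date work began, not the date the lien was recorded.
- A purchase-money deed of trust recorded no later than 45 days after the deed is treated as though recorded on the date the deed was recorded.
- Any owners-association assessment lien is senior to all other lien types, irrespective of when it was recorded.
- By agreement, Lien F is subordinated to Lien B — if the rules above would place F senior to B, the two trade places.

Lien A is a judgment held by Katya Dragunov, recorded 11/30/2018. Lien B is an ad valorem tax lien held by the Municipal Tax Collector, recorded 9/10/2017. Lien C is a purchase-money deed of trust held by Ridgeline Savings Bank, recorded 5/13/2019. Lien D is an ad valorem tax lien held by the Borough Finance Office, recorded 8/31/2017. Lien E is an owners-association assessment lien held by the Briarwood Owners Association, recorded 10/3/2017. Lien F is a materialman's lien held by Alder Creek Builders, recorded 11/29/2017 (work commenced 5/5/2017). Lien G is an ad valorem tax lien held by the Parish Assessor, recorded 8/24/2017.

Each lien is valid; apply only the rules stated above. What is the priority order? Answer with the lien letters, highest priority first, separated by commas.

E, B, G, D, F, A, C

First, effective dates: C missed the 45-day window (177 days after the deed), so its recording date stands; F relates back to 5/5/2017 (work commenced).
E is an owners-association assessment lien, so it outranks all other liens regardless of date.
Among the remaining liens, by effective date: F (5/5/2017), G (8/24/2017), D (8/31/2017), B (9/10/2017), A (11/30/2018), C (5/13/2019).
F is senior to B before the subordination, so the two trade places.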